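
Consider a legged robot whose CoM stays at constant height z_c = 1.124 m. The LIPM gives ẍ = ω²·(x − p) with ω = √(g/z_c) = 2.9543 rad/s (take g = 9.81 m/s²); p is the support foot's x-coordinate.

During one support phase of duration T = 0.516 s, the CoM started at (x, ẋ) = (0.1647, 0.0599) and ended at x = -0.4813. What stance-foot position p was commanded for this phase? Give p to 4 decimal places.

p = 0.6560

ωT = 2.9543·0.516 = 1.524419; cosh(ωT) = 2.405111, sinh(ωT) = 2.187363
x(T) = p + (x₀−p)·cosh(ωT) + (ẋ₀/ω)·sinh(ωT) ⇒ p·(1 − cosh) = x(T) − x₀·cosh − (ẋ₀/ω)·sinh
numerator   = -0.4813 − (0.1647)·2.405111 − (0.0599/2.9543)·2.187363 = -0.921772
denominator = 1 − 2.405111 = -1.405111
p = -0.921772 / -1.405111 = 0.6560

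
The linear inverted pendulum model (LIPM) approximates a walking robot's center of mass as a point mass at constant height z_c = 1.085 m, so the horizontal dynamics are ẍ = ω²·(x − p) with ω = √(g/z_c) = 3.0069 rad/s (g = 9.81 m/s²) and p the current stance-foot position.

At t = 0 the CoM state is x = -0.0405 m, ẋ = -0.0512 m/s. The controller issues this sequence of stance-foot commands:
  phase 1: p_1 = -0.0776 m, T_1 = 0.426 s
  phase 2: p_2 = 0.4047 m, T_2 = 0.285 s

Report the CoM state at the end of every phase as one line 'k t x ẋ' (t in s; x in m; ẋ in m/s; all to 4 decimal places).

phase 1: p=-0.0776, T=0.426, ωT=1.280939, cosh=1.938898, sinh=1.661122; start (x,ẋ)=(-0.040500, -0.051200) → end (x,ẋ)=(-0.033952, 0.086037)
phase 2: p=0.4047, T=0.285, ωT=0.856966, cosh=1.390225, sinh=0.965778; start (x,ẋ)=(-0.033952, 0.086037) → end (x,ẋ)=(-0.177491, -1.154233)

1 0.4260 -0.0340 0.0860
2 0.7110 -0.1775 -1.1542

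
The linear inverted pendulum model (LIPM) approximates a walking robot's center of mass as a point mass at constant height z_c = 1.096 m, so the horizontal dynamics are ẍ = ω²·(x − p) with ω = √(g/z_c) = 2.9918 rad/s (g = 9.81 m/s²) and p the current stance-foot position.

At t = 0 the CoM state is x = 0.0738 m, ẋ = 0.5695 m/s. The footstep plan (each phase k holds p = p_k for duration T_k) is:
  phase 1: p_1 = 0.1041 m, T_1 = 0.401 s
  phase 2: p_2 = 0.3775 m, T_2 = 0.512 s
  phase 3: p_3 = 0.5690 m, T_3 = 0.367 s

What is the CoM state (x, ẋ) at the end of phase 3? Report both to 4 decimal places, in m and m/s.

phase 1: p=0.1041, T=0.401, ωT=1.199712, cosh=1.810221, sinh=1.508940; start (x,ẋ)=(0.073800, 0.569500) → end (x,ẋ)=(0.336482, 0.894133)
phase 2: p=0.3775, T=0.512, ωT=1.531802, cosh=2.421325, sinh=2.205179; start (x,ẋ)=(0.336482, 0.894133) → end (x,ẋ)=(0.937226, 1.894375)
phase 3: p=0.5690, T=0.367, ωT=1.097991, cosh=1.665838, sinh=1.332297; start (x,ẋ)=(0.937226, 1.894375) → end (x,ẋ)=(2.026001, 4.623458)

x = 2.0260, ẋ = 4.6235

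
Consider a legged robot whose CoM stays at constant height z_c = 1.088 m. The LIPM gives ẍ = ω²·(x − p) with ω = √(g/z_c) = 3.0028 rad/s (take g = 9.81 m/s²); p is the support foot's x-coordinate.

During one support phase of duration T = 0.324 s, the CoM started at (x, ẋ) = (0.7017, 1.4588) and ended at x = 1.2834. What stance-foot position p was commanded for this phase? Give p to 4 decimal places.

p = 0.6414

ωT = 3.0028·0.324 = 0.972907; cosh(ωT) = 1.511804, sinh(ωT) = 1.133821
x(T) = p + (x₀−p)·cosh(ωT) + (ẋ₀/ω)·sinh(ωT) ⇒ p·(1 − cosh) = x(T) − x₀·cosh − (ẋ₀/ω)·sinh
numerator   = 1.2834 − (0.7017)·1.511804 − (1.4588/3.0028)·1.133821 = -0.328258
denominator = 1 − 1.511804 = -0.511804
p = -0.328258 / -0.511804 = 0.6414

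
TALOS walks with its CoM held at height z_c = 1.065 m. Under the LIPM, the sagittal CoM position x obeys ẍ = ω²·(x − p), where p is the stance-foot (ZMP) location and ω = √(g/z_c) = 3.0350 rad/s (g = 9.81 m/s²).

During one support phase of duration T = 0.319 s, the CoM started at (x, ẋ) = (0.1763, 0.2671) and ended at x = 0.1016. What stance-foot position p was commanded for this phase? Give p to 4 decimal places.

p = 0.5196

ωT = 3.0350·0.319 = 0.968165; cosh(ωT) = 1.506444, sinh(ωT) = 1.126664
x(T) = p + (x₀−p)·cosh(ωT) + (ẋ₀/ω)·sinh(ωT) ⇒ p·(1 − cosh) = x(T) − x₀·cosh − (ẋ₀/ω)·sinh
numerator   = 0.1016 − (0.1763)·1.506444 − (0.2671/3.0350)·1.126664 = -0.263140
denominator = 1 − 1.506444 = -0.506444
p = -0.263140 / -0.506444 = 0.5196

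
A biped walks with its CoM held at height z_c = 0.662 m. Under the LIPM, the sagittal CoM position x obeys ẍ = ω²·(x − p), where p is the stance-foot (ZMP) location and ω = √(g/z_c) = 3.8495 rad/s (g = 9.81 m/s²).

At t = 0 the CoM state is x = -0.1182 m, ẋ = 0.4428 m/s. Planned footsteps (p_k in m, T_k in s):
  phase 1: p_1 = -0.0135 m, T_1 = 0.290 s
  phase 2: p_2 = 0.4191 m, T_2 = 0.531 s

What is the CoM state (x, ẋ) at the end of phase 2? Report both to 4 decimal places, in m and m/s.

x = -1.1621, ẋ = -5.8353

phase 1: p=-0.0135, T=0.290, ωT=1.116355, cosh=1.690587, sinh=1.363116; start (x,ẋ)=(-0.118200, 0.442800) → end (x,ẋ)=(-0.033708, 0.199198)
phase 2: p=0.4191, T=0.531, ωT=2.044084, cosh=3.925792, sinh=3.796294; start (x,ẋ)=(-0.033708, 0.199198) → end (x,ẋ)=(-1.162086, -5.835251)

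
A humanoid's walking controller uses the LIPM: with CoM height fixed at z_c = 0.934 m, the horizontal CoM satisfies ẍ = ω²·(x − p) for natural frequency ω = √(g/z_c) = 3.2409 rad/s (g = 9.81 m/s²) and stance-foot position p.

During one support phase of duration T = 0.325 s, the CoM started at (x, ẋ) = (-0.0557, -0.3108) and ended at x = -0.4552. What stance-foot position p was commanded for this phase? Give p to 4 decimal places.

p = 0.4028

ωT = 3.2409·0.325 = 1.053292; cosh(ωT) = 1.607931, sinh(ωT) = 1.259144
x(T) = p + (x₀−p)·cosh(ωT) + (ẋ₀/ω)·sinh(ωT) ⇒ p·(1 − cosh) = x(T) − x₀·cosh − (ẋ₀/ω)·sinh
numerator   = -0.4552 − (-0.0557)·1.607931 − (-0.3108/3.2409)·1.259144 = -0.244887
denominator = 1 − 1.607931 = -0.607931
p = -0.244887 / -0.607931 = 0.4028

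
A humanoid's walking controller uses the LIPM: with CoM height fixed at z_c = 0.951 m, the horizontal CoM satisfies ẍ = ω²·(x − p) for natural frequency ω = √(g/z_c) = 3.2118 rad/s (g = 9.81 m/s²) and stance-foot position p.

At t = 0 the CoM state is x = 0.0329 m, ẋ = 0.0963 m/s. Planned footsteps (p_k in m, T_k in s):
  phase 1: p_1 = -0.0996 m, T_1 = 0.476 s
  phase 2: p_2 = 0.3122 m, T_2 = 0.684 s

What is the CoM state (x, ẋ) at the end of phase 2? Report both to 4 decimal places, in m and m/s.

x = 1.8096, ẋ = 4.9485

phase 1: p=-0.0996, T=0.476, ωT=1.528817, cosh=2.414754, sinh=2.197962; start (x,ẋ)=(0.032900, 0.096300) → end (x,ẋ)=(0.286257, 1.167913)
phase 2: p=0.3122, T=0.684, ωT=2.196871, cosh=4.553985, sinh=4.442835; start (x,ẋ)=(0.286257, 1.167913) → end (x,ẋ)=(1.809612, 4.948463)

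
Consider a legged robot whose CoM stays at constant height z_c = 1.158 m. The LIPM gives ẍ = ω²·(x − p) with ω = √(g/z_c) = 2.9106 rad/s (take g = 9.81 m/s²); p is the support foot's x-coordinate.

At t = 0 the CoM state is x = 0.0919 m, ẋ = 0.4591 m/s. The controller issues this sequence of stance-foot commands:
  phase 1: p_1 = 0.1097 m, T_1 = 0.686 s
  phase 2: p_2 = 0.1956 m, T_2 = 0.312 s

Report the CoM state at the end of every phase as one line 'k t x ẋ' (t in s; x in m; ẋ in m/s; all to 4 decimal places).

phase 1: p=0.1097, T=0.686, ωT=1.996672, cosh=3.750145, sinh=3.614358; start (x,ẋ)=(0.091900, 0.459100) → end (x,ẋ)=(0.613054, 1.534436)
phase 2: p=0.1956, T=0.312, ωT=0.908107, cosh=1.441456, sinh=1.038169; start (x,ẋ)=(0.613054, 1.534436) → end (x,ẋ)=(1.344653, 3.473240)

1 0.6860 0.6131 1.5344
2 0.9980 1.3447 3.4732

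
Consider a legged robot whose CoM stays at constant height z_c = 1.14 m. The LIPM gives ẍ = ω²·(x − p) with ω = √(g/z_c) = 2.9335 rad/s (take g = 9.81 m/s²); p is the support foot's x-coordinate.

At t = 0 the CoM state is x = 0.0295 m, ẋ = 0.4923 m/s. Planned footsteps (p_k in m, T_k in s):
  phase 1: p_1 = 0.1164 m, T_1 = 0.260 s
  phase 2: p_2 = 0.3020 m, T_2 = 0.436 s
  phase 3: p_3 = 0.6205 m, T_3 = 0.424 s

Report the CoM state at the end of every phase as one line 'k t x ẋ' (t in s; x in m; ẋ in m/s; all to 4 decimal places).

1 0.2600 0.1437 0.4287
2 0.6960 0.2379 0.0605
3 1.1200 -0.0654 -1.6712

phase 1: p=0.1164, T=0.260, ωT=0.762710, cosh=1.305240, sinh=0.838839; start (x,ẋ)=(0.029500, 0.492300) → end (x,ẋ)=(0.143749, 0.428732)
phase 2: p=0.3020, T=0.436, ωT=1.279006, cosh=1.935690, sinh=1.657376; start (x,ẋ)=(0.143749, 0.428732) → end (x,ẋ)=(0.237900, 0.060487)
phase 3: p=0.6205, T=0.424, ωT=1.243804, cosh=1.878535, sinh=1.590249; start (x,ẋ)=(0.237900, 0.060487) → end (x,ẋ)=(-0.065436, -1.671198)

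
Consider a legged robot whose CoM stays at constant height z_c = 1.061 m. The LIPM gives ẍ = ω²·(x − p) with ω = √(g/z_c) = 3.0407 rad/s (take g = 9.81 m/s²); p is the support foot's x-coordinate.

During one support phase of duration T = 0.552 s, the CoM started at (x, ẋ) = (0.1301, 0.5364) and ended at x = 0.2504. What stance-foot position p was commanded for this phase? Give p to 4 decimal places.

ωT = 3.0407·0.552 = 1.678466; cosh(ωT) = 2.771997, sinh(ωT) = 2.585337
x(T) = p + (x₀−p)·cosh(ωT) + (ẋ₀/ω)·sinh(ωT) ⇒ p·(1 − cosh) = x(T) − x₀·cosh − (ẋ₀/ω)·sinh
numerator   = 0.2504 − (0.1301)·2.771997 − (0.5364/3.0407)·2.585337 = -0.566308
denominator = 1 − 2.771997 = -1.771997
p = -0.566308 / -1.771997 = 0.3196

p = 0.3196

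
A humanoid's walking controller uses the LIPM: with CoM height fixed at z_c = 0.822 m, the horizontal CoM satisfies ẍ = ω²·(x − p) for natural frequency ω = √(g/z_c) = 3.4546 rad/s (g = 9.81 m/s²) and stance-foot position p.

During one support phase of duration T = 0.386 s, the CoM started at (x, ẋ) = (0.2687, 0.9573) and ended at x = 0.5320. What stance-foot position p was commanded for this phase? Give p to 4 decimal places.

p = 0.4882

ωT = 3.4546·0.386 = 1.333476; cosh(ωT) = 2.028884, sinh(ωT) = 1.765324
x(T) = p + (x₀−p)·cosh(ωT) + (ẋ₀/ω)·sinh(ωT) ⇒ p·(1 − cosh) = x(T) − x₀·cosh − (ẋ₀/ω)·sinh
numerator   = 0.5320 − (0.2687)·2.028884 − (0.9573/3.4546)·1.765324 = -0.502348
denominator = 1 − 2.028884 = -1.028884
p = -0.502348 / -1.028884 = 0.4882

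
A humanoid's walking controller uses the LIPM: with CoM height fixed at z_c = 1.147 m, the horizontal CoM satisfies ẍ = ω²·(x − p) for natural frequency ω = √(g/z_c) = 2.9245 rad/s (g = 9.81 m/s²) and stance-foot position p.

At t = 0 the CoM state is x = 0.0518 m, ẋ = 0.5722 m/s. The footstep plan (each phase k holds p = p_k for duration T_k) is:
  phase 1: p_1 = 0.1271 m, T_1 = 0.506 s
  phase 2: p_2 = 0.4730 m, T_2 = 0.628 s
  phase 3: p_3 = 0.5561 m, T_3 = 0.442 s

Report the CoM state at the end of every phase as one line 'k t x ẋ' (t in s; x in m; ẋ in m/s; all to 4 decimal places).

1 0.5060 0.3606 0.8632
2 1.1340 1.0138 1.7715
3 1.5760 2.4725 5.7234

phase 1: p=0.1271, T=0.506, ωT=1.479797, cosh=2.309869, sinh=2.082185; start (x,ẋ)=(0.051800, 0.572200) → end (x,ẋ)=(0.360562, 0.863179)
phase 2: p=0.4730, T=0.628, ωT=1.836586, cosh=3.217220, sinh=3.057859; start (x,ẋ)=(0.360562, 0.863179) → end (x,ẋ)=(1.013802, 1.771534)
phase 3: p=0.5561, T=0.442, ωT=1.292629, cosh=1.958449, sinh=1.683901; start (x,ẋ)=(1.013802, 1.771534) → end (x,ẋ)=(2.472519, 5.723442)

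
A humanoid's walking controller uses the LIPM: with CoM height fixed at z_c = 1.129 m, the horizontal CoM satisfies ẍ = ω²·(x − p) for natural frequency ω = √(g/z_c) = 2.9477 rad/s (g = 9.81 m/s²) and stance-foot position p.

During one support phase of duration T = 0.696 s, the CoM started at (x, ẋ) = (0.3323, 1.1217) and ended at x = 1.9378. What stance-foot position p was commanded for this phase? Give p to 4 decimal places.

p = 0.2817

ωT = 2.9477·0.696 = 2.051599; cosh(ωT) = 3.954431, sinh(ωT) = 3.825902
x(T) = p + (x₀−p)·cosh(ωT) + (ẋ₀/ω)·sinh(ωT) ⇒ p·(1 − cosh) = x(T) − x₀·cosh − (ẋ₀/ω)·sinh
numerator   = 1.9378 − (0.3323)·3.954431 − (1.1217/2.9477)·3.825902 = -0.832143
denominator = 1 − 3.954431 = -2.954431
p = -0.832143 / -2.954431 = 0.2817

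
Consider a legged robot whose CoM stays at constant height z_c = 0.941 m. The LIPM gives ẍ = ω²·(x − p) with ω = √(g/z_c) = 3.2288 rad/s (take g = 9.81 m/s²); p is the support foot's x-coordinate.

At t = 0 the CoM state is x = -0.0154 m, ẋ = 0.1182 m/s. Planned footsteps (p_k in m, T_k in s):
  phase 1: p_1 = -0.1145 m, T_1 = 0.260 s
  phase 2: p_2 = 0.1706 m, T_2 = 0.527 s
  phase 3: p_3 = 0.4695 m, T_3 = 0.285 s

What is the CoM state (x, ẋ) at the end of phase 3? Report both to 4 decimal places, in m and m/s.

x = 0.2256, ẋ = -0.3424

phase 1: p=-0.1145, T=0.260, ωT=0.839488, cosh=1.373556, sinh=0.941625; start (x,ẋ)=(-0.015400, 0.118200) → end (x,ẋ)=(0.056090, 0.463650)
phase 2: p=0.1706, T=0.527, ωT=1.701578, cosh=2.832493, sinh=2.650097; start (x,ẋ)=(0.056090, 0.463650) → end (x,ẋ)=(0.226802, 0.333469)
phase 3: p=0.4695, T=0.285, ωT=0.920208, cosh=1.454124, sinh=1.055688; start (x,ẋ)=(0.226802, 0.333469) → end (x,ẋ)=(0.225618, -0.342357)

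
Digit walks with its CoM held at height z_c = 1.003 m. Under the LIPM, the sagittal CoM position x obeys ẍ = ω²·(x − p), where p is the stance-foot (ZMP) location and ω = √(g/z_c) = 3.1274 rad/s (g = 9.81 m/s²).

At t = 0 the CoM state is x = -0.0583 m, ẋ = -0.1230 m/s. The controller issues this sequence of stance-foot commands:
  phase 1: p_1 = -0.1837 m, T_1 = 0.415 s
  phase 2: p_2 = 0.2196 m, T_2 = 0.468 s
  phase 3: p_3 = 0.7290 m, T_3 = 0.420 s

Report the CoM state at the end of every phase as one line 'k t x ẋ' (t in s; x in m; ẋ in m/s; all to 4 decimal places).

phase 1: p=-0.1837, T=0.415, ωT=1.297871, cosh=1.967303, sinh=1.694190; start (x,ẋ)=(-0.058300, -0.123000) → end (x,ẋ)=(-0.003632, 0.422442)
phase 2: p=0.2196, T=0.468, ωT=1.463623, cosh=2.276493, sinh=2.045096; start (x,ẋ)=(-0.003632, 0.422442) → end (x,ẋ)=(-0.012340, -0.466070)
phase 3: p=0.7290, T=0.420, ωT=1.313508, cosh=1.994036, sinh=1.725161; start (x,ẋ)=(-0.012340, -0.466070) → end (x,ẋ)=(-1.006356, -4.929088)

1 0.4150 -0.0036 0.4224
2 0.8830 -0.0123 -0.4661
3 1.3030 -1.0064 -4.9291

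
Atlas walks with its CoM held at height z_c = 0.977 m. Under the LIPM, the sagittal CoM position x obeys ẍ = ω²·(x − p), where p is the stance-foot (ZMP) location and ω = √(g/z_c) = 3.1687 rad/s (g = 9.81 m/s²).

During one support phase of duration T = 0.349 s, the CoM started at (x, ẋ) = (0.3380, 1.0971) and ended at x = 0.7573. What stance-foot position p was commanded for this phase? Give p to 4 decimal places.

p = 0.4068

ωT = 3.1687·0.349 = 1.105876; cosh(ωT) = 1.676396, sinh(ωT) = 1.345475
x(T) = p + (x₀−p)·cosh(ωT) + (ẋ₀/ω)·sinh(ωT) ⇒ p·(1 − cosh) = x(T) − x₀·cosh − (ẋ₀/ω)·sinh
numerator   = 0.7573 − (0.3380)·1.676396 − (1.0971/3.1687)·1.345475 = -0.275166
denominator = 1 − 1.676396 = -0.676396
p = -0.275166 / -0.676396 = 0.4068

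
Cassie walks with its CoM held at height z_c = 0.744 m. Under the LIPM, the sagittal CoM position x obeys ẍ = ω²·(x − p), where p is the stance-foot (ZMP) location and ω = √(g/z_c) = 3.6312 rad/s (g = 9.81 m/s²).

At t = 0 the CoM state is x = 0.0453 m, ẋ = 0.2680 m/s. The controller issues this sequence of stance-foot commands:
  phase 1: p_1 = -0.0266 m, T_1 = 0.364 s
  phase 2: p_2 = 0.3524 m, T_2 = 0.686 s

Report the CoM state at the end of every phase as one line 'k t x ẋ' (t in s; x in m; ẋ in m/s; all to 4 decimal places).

phase 1: p=-0.0266, T=0.364, ωT=1.321757, cosh=2.008335, sinh=1.741669; start (x,ẋ)=(0.045300, 0.268000) → end (x,ẋ)=(0.246343, 0.992954)
phase 2: p=0.3524, T=0.686, ωT=2.491003, cosh=6.078104, sinh=5.995278; start (x,ẋ)=(0.246343, 0.992954) → end (x,ẋ)=(1.347186, 3.726409)

1 0.3640 0.2463 0.9930
2 1.0500 1.3472 3.7264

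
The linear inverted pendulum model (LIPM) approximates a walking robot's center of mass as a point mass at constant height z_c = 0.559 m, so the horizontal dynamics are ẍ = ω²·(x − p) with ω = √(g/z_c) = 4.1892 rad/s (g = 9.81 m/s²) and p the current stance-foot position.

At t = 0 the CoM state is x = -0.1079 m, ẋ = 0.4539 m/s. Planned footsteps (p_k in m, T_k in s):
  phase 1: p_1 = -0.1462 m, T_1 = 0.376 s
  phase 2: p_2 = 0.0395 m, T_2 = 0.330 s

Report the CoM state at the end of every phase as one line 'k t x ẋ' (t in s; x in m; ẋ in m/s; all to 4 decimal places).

phase 1: p=-0.1462, T=0.376, ωT=1.575139, cosh=2.519196, sinh=2.312218; start (x,ẋ)=(-0.107900, 0.453900) → end (x,ẋ)=(0.200814, 1.514450)
phase 2: p=0.0395, T=0.330, ωT=1.382436, cosh=2.117781, sinh=1.866815; start (x,ẋ)=(0.200814, 1.514450) → end (x,ẋ)=(1.056006, 4.468825)

1 0.3760 0.2008 1.5145
2 0.7060 1.0560 4.4688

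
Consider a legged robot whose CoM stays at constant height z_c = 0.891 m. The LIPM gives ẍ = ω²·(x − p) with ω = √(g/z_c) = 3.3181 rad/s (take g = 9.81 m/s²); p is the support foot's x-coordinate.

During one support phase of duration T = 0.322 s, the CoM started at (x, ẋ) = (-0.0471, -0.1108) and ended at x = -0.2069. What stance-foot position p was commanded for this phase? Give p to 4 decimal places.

p = 0.1393

ωT = 3.3181·0.322 = 1.068428; cosh(ωT) = 1.627174, sinh(ωT) = 1.283626
x(T) = p + (x₀−p)·cosh(ωT) + (ẋ₀/ω)·sinh(ωT) ⇒ p·(1 − cosh) = x(T) − x₀·cosh − (ẋ₀/ω)·sinh
numerator   = -0.2069 − (-0.0471)·1.627174 − (-0.1108/3.3181)·1.283626 = -0.087396
denominator = 1 − 1.627174 = -0.627174
p = -0.087396 / -0.627174 = 0.1393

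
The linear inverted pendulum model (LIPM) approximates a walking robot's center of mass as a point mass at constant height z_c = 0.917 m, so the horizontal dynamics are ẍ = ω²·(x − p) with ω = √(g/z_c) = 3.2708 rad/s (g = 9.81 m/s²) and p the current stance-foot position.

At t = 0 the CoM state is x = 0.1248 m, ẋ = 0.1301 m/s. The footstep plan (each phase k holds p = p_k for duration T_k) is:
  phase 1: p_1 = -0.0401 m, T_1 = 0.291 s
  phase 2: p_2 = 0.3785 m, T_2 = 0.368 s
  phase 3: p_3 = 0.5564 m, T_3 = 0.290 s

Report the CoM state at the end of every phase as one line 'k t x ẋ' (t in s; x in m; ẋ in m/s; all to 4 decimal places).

phase 1: p=-0.0401, T=0.291, ωT=0.951803, cosh=1.488210, sinh=1.102165; start (x,ẋ)=(0.124800, 0.130100) → end (x,ẋ)=(0.249146, 0.788074)
phase 2: p=0.3785, T=0.368, ωT=1.203654, cosh=1.816184, sinh=1.516088; start (x,ẋ)=(0.249146, 0.788074) → end (x,ẋ)=(0.508859, 0.789844)
phase 3: p=0.5564, T=0.290, ωT=0.948532, cosh=1.484613, sinh=1.097304; start (x,ẋ)=(0.508859, 0.789844) → end (x,ẋ)=(0.750800, 1.001984)

1 0.2910 0.2491 0.7881
2 0.6590 0.5089 0.7898
3 0.9490 0.7508 1.0020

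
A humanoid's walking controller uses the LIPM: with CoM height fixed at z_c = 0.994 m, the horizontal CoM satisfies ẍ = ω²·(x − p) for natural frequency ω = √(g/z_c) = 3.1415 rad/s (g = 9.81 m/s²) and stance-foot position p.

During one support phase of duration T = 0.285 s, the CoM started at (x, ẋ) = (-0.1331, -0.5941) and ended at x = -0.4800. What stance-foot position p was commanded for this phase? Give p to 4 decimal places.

p = 0.2265

ωT = 3.1415·0.285 = 0.895327; cosh(ωT) = 1.428306, sinh(ωT) = 1.019832
x(T) = p + (x₀−p)·cosh(ωT) + (ẋ₀/ω)·sinh(ωT) ⇒ p·(1 − cosh) = x(T) − x₀·cosh − (ẋ₀/ω)·sinh
numerator   = -0.4800 − (-0.1331)·1.428306 − (-0.5941/3.1415)·1.019832 = -0.097029
denominator = 1 − 1.428306 = -0.428306
p = -0.097029 / -0.428306 = 0.2265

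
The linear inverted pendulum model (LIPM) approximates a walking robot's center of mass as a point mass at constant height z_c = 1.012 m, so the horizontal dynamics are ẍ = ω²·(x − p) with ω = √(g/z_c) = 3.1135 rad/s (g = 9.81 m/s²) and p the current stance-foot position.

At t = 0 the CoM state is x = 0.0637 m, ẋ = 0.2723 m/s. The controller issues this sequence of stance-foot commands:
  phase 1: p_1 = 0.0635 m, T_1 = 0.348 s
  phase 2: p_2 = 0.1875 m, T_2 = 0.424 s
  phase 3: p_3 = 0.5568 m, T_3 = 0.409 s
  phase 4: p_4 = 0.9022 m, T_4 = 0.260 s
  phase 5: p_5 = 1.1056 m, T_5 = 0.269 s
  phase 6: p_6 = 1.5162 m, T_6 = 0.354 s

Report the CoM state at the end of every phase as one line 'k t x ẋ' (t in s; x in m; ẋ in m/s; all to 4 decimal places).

1 0.3480 0.1782 0.4492
2 0.7720 0.4198 0.8508
3 1.1810 0.7428 0.9365
4 1.4410 0.9586 0.8133
5 1.7100 1.1492 0.6859
6 2.0640 1.1979 -0.3838

phase 1: p=0.0635, T=0.348, ωT=1.083498, cosh=1.646704, sinh=1.308294; start (x,ẋ)=(0.063700, 0.272300) → end (x,ẋ)=(0.178250, 0.449212)
phase 2: p=0.1875, T=0.424, ωT=1.320124, cosh=2.005494, sinh=1.738392; start (x,ẋ)=(0.178250, 0.449212) → end (x,ẋ)=(0.419762, 0.850826)
phase 3: p=0.5568, T=0.409, ωT=1.273421, cosh=1.926465, sinh=1.646592; start (x,ẋ)=(0.419762, 0.850826) → end (x,ẋ)=(0.742766, 0.936540)
phase 4: p=0.9022, T=0.260, ωT=0.809510, cosh=1.345941, sinh=0.900865; start (x,ẋ)=(0.742766, 0.936540) → end (x,ẋ)=(0.958591, 0.813340)
phase 5: p=1.1056, T=0.269, ωT=0.837532, cosh=1.371717, sinh=0.938939; start (x,ẋ)=(0.958591, 0.813340) → end (x,ẋ)=(1.149224, 0.685908)
phase 6: p=1.5162, T=0.354, ωT=1.102179, cosh=1.671433, sinh=1.339286; start (x,ẋ)=(1.149224, 0.685908) → end (x,ẋ)=(1.197871, -0.383791)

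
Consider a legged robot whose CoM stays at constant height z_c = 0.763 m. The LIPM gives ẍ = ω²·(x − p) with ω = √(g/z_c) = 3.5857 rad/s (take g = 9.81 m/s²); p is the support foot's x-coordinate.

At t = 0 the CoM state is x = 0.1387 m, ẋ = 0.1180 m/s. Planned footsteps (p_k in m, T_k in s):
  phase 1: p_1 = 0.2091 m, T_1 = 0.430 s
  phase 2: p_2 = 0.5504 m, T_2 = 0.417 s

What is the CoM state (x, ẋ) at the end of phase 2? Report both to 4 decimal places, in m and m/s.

x = -0.6422, ẋ = -3.9843

phase 1: p=0.2091, T=0.430, ωT=1.541851, cosh=2.443609, sinh=2.229624; start (x,ẋ)=(0.138700, 0.118000) → end (x,ẋ)=(0.110444, -0.274485)
phase 2: p=0.5504, T=0.417, ωT=1.495237, cosh=2.342294, sinh=2.118099; start (x,ẋ)=(0.110444, -0.274485) → end (x,ẋ)=(-0.642248, -3.984337)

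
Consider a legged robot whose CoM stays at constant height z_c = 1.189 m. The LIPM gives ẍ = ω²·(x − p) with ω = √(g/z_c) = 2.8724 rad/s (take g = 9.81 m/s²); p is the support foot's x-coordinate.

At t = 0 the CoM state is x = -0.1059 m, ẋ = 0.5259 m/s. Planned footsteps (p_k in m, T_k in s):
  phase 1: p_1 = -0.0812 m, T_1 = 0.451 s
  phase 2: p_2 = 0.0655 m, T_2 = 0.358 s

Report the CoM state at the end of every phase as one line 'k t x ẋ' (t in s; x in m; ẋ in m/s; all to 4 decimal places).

1 0.4510 0.1796 0.9126
2 0.8090 0.6329 1.8389

phase 1: p=-0.0812, T=0.451, ωT=1.295452, cosh=1.963211, sinh=1.689437; start (x,ẋ)=(-0.105900, 0.525900) → end (x,ẋ)=(0.179623, 0.912590)
phase 2: p=0.0655, T=0.358, ωT=1.028319, cosh=1.576985, sinh=1.219377; start (x,ẋ)=(0.179623, 0.912590) → end (x,ẋ)=(0.632879, 1.838861)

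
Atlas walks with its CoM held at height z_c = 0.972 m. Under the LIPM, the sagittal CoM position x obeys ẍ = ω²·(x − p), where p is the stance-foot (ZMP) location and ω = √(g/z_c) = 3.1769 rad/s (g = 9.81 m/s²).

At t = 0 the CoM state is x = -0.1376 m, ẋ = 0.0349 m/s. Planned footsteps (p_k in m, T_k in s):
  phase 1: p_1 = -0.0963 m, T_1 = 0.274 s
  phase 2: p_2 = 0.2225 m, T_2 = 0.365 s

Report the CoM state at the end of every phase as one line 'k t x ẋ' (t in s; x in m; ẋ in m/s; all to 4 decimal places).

phase 1: p=-0.0963, T=0.274, ωT=0.870471, cosh=1.403394, sinh=0.984640; start (x,ẋ)=(-0.137600, 0.034900) → end (x,ẋ)=(-0.143443, -0.080212)
phase 2: p=0.2225, T=0.365, ωT=1.159569, cosh=1.751089, sinh=1.437468; start (x,ẋ)=(-0.143443, -0.080212) → end (x,ẋ)=(-0.454594, -1.811609)

1 0.2740 -0.1434 -0.0802
2 0.6390 -0.4546 -1.8116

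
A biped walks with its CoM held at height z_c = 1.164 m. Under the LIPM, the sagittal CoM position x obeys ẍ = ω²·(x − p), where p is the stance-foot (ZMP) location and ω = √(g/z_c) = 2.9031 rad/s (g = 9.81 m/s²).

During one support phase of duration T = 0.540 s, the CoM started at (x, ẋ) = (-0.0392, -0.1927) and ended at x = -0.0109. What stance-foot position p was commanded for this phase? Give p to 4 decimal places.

p = -0.1594

ωT = 2.9031·0.540 = 1.567674; cosh(ωT) = 2.502005, sinh(ωT) = 2.293476
x(T) = p + (x₀−p)·cosh(ωT) + (ẋ₀/ω)·sinh(ωT) ⇒ p·(1 − cosh) = x(T) − x₀·cosh − (ẋ₀/ω)·sinh
numerator   = -0.0109 − (-0.0392)·2.502005 − (-0.1927/2.9031)·2.293476 = 0.239413
denominator = 1 − 2.502005 = -1.502005
p = 0.239413 / -1.502005 = -0.1594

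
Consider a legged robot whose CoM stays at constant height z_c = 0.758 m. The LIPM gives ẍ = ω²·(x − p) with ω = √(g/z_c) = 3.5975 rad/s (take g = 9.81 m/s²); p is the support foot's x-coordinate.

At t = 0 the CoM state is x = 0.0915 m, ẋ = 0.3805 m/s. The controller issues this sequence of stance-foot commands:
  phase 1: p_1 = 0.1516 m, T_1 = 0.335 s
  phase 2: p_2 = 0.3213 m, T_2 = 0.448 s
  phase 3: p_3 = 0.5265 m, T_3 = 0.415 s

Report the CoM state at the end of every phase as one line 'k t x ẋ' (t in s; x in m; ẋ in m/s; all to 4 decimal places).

1 0.3350 0.2030 0.3635
2 0.7830 0.2561 -0.0771
3 1.1980 -0.1509 -2.2356

phase 1: p=0.1516, T=0.335, ωT=1.205163, cosh=1.818472, sinh=1.518829; start (x,ẋ)=(0.091500, 0.380500) → end (x,ẋ)=(0.202953, 0.363543)
phase 2: p=0.3213, T=0.448, ωT=1.611680, cosh=2.605388, sinh=2.405835; start (x,ẋ)=(0.202953, 0.363543) → end (x,ẋ)=(0.256081, -0.077120)
phase 3: p=0.5265, T=0.415, ωT=1.492962, cosh=2.337483, sinh=2.112777; start (x,ẋ)=(0.256081, -0.077120) → end (x,ẋ)=(-0.150892, -2.235647)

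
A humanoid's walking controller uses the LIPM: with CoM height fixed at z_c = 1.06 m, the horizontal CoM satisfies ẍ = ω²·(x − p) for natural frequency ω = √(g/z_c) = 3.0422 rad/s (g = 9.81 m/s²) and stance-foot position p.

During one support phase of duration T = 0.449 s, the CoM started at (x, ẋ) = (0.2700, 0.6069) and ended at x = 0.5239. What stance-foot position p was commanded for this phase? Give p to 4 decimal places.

p = 0.3726

ωT = 3.0422·0.449 = 1.365948; cosh(ωT) = 2.087287, sinh(ωT) = 1.832149
x(T) = p + (x₀−p)·cosh(ωT) + (ẋ₀/ω)·sinh(ωT) ⇒ p·(1 − cosh) = x(T) − x₀·cosh − (ẋ₀/ω)·sinh
numerator   = 0.5239 − (0.2700)·2.087287 − (0.6069/3.0422)·1.832149 = -0.405170
denominator = 1 − 2.087287 = -1.087287
p = -0.405170 / -1.087287 = 0.3726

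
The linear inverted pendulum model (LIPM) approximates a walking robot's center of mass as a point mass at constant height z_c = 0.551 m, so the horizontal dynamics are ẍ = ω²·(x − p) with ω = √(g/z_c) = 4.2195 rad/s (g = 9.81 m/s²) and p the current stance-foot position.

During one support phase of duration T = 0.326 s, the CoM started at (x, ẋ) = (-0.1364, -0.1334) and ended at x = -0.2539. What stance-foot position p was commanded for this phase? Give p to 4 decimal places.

ωT = 4.2195·0.326 = 1.375557; cosh(ωT) = 2.104990, sinh(ωT) = 1.852291
x(T) = p + (x₀−p)·cosh(ωT) + (ẋ₀/ω)·sinh(ωT) ⇒ p·(1 − cosh) = x(T) − x₀·cosh − (ẋ₀/ω)·sinh
numerator   = -0.2539 − (-0.1364)·2.104990 − (-0.1334/4.2195)·1.852291 = 0.091781
denominator = 1 − 2.104990 = -1.104990
p = 0.091781 / -1.104990 = -0.0831

p = -0.0831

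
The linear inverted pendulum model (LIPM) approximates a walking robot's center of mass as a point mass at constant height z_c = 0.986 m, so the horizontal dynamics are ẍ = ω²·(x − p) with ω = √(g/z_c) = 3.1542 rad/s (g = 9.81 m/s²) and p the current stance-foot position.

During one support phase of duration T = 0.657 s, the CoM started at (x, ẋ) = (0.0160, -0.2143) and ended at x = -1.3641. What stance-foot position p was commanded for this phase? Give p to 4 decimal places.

p = 0.3833

ωT = 3.1542·0.657 = 2.072309; cosh(ωT) = 4.034520, sinh(ωT) = 3.908626
x(T) = p + (x₀−p)·cosh(ωT) + (ẋ₀/ω)·sinh(ωT) ⇒ p·(1 − cosh) = x(T) − x₀·cosh − (ẋ₀/ω)·sinh
numerator   = -1.3641 − (0.0160)·4.034520 − (-0.2143/3.1542)·3.908626 = -1.163096
denominator = 1 − 4.034520 = -3.034520
p = -1.163096 / -3.034520 = 0.3833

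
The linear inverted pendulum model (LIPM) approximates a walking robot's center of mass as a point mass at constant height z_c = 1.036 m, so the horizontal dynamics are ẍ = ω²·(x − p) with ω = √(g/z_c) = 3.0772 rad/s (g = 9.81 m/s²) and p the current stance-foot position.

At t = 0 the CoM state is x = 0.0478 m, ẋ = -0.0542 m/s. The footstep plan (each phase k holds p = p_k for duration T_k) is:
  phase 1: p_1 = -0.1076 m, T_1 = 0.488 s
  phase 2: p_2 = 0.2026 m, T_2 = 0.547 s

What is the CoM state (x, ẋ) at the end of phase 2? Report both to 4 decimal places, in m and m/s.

phase 1: p=-0.1076, T=0.488, ωT=1.501674, cosh=2.355976, sinh=2.133219; start (x,ẋ)=(0.047800, -0.054200) → end (x,ẋ)=(0.220945, 0.892405)
phase 2: p=0.2026, T=0.547, ωT=1.683228, cosh=2.784340, sinh=2.598566; start (x,ẋ)=(0.220945, 0.892405) → end (x,ẋ)=(1.007279, 2.631455)

x = 1.0073, ẋ = 2.6315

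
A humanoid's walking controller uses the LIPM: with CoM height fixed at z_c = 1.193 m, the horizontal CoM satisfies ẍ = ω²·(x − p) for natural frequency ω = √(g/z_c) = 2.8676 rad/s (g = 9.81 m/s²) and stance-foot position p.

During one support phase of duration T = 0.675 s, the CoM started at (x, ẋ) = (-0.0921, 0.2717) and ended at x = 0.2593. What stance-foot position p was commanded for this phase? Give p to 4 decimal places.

ωT = 2.8676·0.675 = 1.935630; cosh(ωT) = 3.536370, sinh(ωT) = 3.392037
x(T) = p + (x₀−p)·cosh(ωT) + (ẋ₀/ω)·sinh(ωT) ⇒ p·(1 − cosh) = x(T) − x₀·cosh − (ẋ₀/ω)·sinh
numerator   = 0.2593 − (-0.0921)·3.536370 − (0.2717/2.8676)·3.392037 = 0.263610
denominator = 1 − 3.536370 = -2.536370
p = 0.263610 / -2.536370 = -0.1039

p = -0.1039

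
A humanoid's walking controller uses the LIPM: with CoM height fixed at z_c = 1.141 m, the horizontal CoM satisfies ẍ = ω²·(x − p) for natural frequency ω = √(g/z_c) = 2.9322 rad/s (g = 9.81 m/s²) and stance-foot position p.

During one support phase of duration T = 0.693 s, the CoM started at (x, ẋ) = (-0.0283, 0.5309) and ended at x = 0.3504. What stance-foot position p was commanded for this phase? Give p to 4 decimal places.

ωT = 2.9322·0.693 = 2.032015; cosh(ωT) = 3.880256, sinh(ωT) = 3.749185
x(T) = p + (x₀−p)·cosh(ωT) + (ẋ₀/ω)·sinh(ωT) ⇒ p·(1 − cosh) = x(T) − x₀·cosh − (ẋ₀/ω)·sinh
numerator   = 0.3504 − (-0.0283)·3.880256 − (0.5309/2.9322)·3.749185 = -0.218611
denominator = 1 − 3.880256 = -2.880256
p = -0.218611 / -2.880256 = 0.0759

p = 0.0759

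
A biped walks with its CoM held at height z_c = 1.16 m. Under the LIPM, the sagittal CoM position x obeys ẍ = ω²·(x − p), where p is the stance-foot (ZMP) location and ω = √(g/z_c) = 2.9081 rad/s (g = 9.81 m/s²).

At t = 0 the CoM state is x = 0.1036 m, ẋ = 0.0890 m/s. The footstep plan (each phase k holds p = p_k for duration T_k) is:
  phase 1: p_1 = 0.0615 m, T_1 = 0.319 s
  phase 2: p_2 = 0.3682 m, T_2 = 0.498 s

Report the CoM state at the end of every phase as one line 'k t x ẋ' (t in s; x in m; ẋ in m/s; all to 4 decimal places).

phase 1: p=0.0615, T=0.319, ωT=0.927684, cosh=1.462057, sinh=1.066589; start (x,ẋ)=(0.103600, 0.089000) → end (x,ẋ)=(0.155695, 0.260707)
phase 2: p=0.3682, T=0.498, ωT=1.448234, cosh=2.245288, sinh=2.010303; start (x,ẋ)=(0.155695, 0.260707) → end (x,ẋ)=(0.071285, -0.656979)

1 0.3190 0.1557 0.2607
2 0.8170 0.0713 -0.6570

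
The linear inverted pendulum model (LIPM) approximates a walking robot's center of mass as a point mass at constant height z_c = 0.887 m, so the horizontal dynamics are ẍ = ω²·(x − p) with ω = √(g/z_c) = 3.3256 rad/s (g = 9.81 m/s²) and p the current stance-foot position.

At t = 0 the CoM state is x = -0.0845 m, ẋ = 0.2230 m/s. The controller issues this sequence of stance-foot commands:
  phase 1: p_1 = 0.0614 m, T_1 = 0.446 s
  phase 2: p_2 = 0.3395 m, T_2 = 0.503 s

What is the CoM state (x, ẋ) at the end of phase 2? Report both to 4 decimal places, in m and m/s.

phase 1: p=0.0614, T=0.446, ωT=1.483218, cosh=2.317005, sinh=2.090098; start (x,ẋ)=(-0.084500, 0.223000) → end (x,ẋ)=(-0.136498, -0.497434)
phase 2: p=0.3395, T=0.503, ωT=1.672777, cosh=2.757332, sinh=2.569607; start (x,ẋ)=(-0.136498, -0.497434) → end (x,ẋ)=(-1.357340, -5.439227)

x = -1.3573, ẋ = -5.4392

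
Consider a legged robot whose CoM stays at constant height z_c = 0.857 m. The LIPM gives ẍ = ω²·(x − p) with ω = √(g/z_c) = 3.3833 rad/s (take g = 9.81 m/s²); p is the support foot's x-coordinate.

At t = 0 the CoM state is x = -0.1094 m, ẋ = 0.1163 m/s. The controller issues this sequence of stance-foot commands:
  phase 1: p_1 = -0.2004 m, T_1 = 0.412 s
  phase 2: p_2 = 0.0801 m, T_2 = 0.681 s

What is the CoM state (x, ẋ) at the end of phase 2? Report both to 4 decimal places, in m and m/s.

x = 1.1926, ẋ = 3.8540

phase 1: p=-0.2004, T=0.412, ωT=1.393920, cosh=2.139359, sinh=1.891258; start (x,ẋ)=(-0.109400, 0.116300) → end (x,ẋ)=(0.059293, 0.831089)
phase 2: p=0.0801, T=0.681, ωT=2.304027, cosh=5.057144, sinh=4.957288; start (x,ẋ)=(0.059293, 0.831089) → end (x,ẋ)=(1.192607, 3.853963)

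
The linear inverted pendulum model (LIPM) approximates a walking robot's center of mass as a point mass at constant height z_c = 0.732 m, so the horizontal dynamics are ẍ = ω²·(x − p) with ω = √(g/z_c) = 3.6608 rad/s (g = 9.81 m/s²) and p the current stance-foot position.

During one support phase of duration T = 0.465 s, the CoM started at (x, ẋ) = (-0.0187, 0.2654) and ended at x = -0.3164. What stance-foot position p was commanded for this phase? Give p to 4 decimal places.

ωT = 3.6608·0.465 = 1.702272; cosh(ωT) = 2.834334, sinh(ωT) = 2.652065
x(T) = p + (x₀−p)·cosh(ωT) + (ẋ₀/ω)·sinh(ωT) ⇒ p·(1 − cosh) = x(T) − x₀·cosh − (ẋ₀/ω)·sinh
numerator   = -0.3164 − (-0.0187)·2.834334 − (0.2654/3.6608)·2.652065 = -0.455667
denominator = 1 − 2.834334 = -1.834334
p = -0.455667 / -1.834334 = 0.2484

p = 0.2484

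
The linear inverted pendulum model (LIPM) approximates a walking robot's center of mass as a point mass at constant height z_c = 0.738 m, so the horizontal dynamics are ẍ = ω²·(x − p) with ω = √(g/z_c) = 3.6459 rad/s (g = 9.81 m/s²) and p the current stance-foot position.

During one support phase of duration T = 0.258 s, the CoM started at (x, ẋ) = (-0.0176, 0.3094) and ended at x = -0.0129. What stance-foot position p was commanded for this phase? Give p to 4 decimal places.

ωT = 3.6459·0.258 = 0.940642; cosh(ωT) = 1.476002, sinh(ωT) = 1.085624
x(T) = p + (x₀−p)·cosh(ωT) + (ẋ₀/ω)·sinh(ωT) ⇒ p·(1 − cosh) = x(T) − x₀·cosh − (ẋ₀/ω)·sinh
numerator   = -0.0129 − (-0.0176)·1.476002 − (0.3094/3.6459)·1.085624 = -0.079051
denominator = 1 − 1.476002 = -0.476002
p = -0.079051 / -0.476002 = 0.1661

p = 0.1661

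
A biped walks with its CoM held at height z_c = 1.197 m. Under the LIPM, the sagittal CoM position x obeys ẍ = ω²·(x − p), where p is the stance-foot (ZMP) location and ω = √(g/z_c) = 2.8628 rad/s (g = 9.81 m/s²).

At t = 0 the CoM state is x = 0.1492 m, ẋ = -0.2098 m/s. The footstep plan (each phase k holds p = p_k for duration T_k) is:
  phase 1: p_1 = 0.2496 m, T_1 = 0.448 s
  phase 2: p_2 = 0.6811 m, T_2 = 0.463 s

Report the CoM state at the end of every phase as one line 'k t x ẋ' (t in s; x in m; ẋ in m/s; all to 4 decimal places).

1 0.4480 -0.0673 -0.8857
2 0.9110 -1.3679 -5.5320

phase 1: p=0.2496, T=0.448, ωT=1.282534, cosh=1.941550, sinh=1.664217; start (x,ẋ)=(0.149200, -0.209800) → end (x,ẋ)=(-0.067294, -0.885675)
phase 2: p=0.6811, T=0.463, ωT=1.325476, cosh=2.014827, sinh=1.749151; start (x,ẋ)=(-0.067294, -0.885675) → end (x,ẋ)=(-1.367925, -5.532039)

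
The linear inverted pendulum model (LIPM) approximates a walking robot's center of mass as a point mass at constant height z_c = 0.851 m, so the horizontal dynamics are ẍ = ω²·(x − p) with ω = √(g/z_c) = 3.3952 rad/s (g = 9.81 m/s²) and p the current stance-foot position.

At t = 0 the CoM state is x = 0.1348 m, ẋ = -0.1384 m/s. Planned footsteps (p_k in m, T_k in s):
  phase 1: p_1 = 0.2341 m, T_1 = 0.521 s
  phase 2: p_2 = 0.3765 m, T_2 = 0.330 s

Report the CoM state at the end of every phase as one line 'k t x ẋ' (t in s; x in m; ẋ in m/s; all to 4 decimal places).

1 0.5210 -0.1816 -1.3774
2 0.8510 -1.1259 -4.9322

phase 1: p=0.2341, T=0.521, ωT=1.768899, cosh=3.017457, sinh=2.846937; start (x,ẋ)=(0.134800, -0.138400) → end (x,ẋ)=(-0.181584, -1.377442)
phase 2: p=0.3765, T=0.330, ωT=1.120416, cosh=1.696137, sinh=1.369993; start (x,ẋ)=(-0.181584, -1.377442) → end (x,ẋ)=(-1.125897, -4.932203)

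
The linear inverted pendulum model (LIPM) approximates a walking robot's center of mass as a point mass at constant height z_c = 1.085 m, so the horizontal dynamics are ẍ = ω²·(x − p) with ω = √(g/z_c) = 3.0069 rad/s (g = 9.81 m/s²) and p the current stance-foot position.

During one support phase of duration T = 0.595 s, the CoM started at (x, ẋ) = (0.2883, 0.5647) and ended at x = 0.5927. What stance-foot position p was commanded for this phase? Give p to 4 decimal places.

p = 0.4048

ωT = 3.0069·0.595 = 1.789105; cosh(ωT) = 3.075603, sinh(ωT) = 2.908494
x(T) = p + (x₀−p)·cosh(ωT) + (ẋ₀/ω)·sinh(ωT) ⇒ p·(1 − cosh) = x(T) − x₀·cosh − (ẋ₀/ω)·sinh
numerator   = 0.5927 − (0.2883)·3.075603 − (0.5647/3.0069)·2.908494 = -0.840216
denominator = 1 − 3.075603 = -2.075603
p = -0.840216 / -2.075603 = 0.4048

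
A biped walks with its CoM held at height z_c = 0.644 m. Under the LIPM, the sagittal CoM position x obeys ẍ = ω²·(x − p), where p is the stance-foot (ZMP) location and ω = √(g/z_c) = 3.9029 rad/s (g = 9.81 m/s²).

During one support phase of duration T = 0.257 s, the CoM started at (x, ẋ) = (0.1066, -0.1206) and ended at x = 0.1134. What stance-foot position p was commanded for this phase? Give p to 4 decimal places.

ωT = 3.9029·0.257 = 1.003045; cosh(ωT) = 1.546667, sinh(ωT) = 1.179906
x(T) = p + (x₀−p)·cosh(ωT) + (ẋ₀/ω)·sinh(ωT) ⇒ p·(1 − cosh) = x(T) − x₀·cosh − (ẋ₀/ω)·sinh
numerator   = 0.1134 − (0.1066)·1.546667 − (-0.1206/3.9029)·1.179906 = -0.015015
denominator = 1 − 1.546667 = -0.546667
p = -0.015015 / -0.546667 = 0.0275

p = 0.0275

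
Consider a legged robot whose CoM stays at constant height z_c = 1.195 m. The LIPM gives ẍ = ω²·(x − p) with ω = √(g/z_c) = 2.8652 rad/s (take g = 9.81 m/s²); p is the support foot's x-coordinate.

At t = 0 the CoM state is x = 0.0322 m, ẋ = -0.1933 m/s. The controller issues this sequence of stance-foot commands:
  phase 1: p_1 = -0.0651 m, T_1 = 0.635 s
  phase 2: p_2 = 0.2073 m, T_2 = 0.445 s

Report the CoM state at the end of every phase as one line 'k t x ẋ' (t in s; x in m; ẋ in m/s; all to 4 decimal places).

phase 1: p=-0.0651, T=0.635, ωT=1.819402, cosh=3.165146, sinh=3.003023; start (x,ẋ)=(0.032200, -0.193300) → end (x,ẋ)=(0.040270, 0.225372)
phase 2: p=0.2073, T=0.445, ωT=1.275014, cosh=1.929089, sinh=1.649662; start (x,ẋ)=(0.040270, 0.225372) → end (x,ẋ)=(0.014845, -0.354721)

1 0.6350 0.0403 0.2254
2 1.0800 0.0148 -0.3547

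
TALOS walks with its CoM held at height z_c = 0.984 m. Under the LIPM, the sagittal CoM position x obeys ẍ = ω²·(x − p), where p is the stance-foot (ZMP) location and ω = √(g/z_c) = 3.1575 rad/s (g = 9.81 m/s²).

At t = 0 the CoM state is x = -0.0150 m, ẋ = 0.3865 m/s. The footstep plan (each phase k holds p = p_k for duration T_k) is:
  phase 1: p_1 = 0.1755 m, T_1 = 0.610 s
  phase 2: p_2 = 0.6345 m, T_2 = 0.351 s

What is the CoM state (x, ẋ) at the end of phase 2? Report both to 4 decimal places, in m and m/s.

phase 1: p=0.1755, T=0.610, ωT=1.926075, cosh=3.504120, sinh=3.358401; start (x,ẋ)=(-0.015000, 0.386500) → end (x,ẋ)=(-0.080943, -0.665749)
phase 2: p=0.6345, T=0.351, ωT=1.108283, cosh=1.679638, sinh=1.349513; start (x,ẋ)=(-0.080943, -0.665749) → end (x,ẋ)=(-0.851726, -4.166783)

x = -0.8517, ẋ = -4.1668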